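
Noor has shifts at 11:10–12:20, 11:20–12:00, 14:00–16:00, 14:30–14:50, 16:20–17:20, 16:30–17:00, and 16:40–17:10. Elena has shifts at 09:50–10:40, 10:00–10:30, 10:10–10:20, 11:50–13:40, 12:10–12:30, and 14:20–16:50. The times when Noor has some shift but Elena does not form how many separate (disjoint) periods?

3

First set merges to 11:10-12:20, 14:00-16:00, 16:20-17:20.
Second set merges to 09:50-10:40, 11:50-13:40, 14:20-16:50.
A \ B = 11:10-11:50, 14:00-14:20, 16:50-17:20.
That is 3 disjoint pieces.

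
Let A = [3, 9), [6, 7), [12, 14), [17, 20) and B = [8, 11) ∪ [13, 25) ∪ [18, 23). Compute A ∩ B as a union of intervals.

[8, 9) ∪ [13, 14) ∪ [17, 20)

First set merges to [3, 9), [12, 14), [17, 20).
Second set merges to [8, 11), [13, 25).
[3, 9) meets the second set on [8, 9).
[12, 14) meets the second set on [13, 14).
[17, 20) meets the second set on [17, 20).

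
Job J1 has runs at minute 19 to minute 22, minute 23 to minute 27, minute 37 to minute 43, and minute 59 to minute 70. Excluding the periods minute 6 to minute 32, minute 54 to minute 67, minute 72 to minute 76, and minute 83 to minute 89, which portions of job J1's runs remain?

minute 37 to minute 43, minute 67 to minute 70

minute 19 to minute 22: fully covered by B → removed.
minute 23 to minute 27: fully covered by B → removed.
minute 37 to minute 43: no B overlap → unchanged.
minute 59 to minute 70 minus B → minute 67 to minute 70.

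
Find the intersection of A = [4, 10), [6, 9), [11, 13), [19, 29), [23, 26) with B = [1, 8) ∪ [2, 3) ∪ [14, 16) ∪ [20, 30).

A, merged: [4, 10), [11, 13), [19, 29).
B, merged: [1, 8), [14, 16), [20, 30).
[4, 10) overlaps B on [4, 8).
[11, 13) falls entirely outside B.
[19, 29) overlaps B on [20, 29).

[4, 8) ∪ [20, 29)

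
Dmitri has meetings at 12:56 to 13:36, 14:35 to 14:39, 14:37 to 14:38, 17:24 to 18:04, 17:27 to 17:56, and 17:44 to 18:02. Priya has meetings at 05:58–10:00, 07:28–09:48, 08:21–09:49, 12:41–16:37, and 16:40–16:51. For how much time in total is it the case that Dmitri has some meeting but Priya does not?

40 min

A, merged: 12:56–13:36, 14:35–14:39, 17:24–18:04.
B, merged: 05:58–10:00, 12:41–16:37, 16:40–16:51.
A \ B = 17:24–18:04.
Total: 40 min.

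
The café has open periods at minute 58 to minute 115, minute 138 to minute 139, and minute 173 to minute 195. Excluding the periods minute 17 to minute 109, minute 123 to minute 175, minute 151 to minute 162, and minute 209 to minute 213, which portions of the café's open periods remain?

minute 109 to minute 115, minute 175 to minute 195

Second set merges to minute 17 to minute 109, minute 123 to minute 175, minute 209 to minute 213.
minute 58 to minute 115 with B removed leaves minute 109 to minute 115.
minute 138 to minute 139 lies entirely inside B → drops out.
minute 173 to minute 195 with B removed leaves minute 175 to minute 195.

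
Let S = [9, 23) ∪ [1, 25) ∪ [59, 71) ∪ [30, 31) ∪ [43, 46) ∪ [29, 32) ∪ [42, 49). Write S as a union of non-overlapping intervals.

Sort by start: [1, 25), [9, 23), [29, 32), [30, 31), [42, 49), [43, 46), [59, 71).
[9, 23) overlaps/touches [1, 25) → extend to [1, 25).
[29, 32) is disjoint → start new block.
[30, 31) overlaps/touches [29, 32) → extend to [29, 32).
[42, 49) is disjoint → start new block.
[43, 46) overlaps/touches [42, 49) → extend to [42, 49).
[59, 71) is disjoint → start new block.

[1, 25) ∪ [29, 32) ∪ [42, 49) ∪ [59, 71)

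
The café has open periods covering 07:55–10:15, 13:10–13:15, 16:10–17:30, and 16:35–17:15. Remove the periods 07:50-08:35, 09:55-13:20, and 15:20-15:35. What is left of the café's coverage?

First set merges to 07:55–10:15, 13:10–13:15, 16:10–17:30.
07:55–10:15 with B removed leaves 08:35–09:55.
13:10–13:15 lies entirely inside B → drops out.
16:10–17:30 is untouched.

08:35–09:55, 16:10–17:30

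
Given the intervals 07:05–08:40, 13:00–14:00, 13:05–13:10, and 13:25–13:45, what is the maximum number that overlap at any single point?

2

At 13:05, 2 of the intervals are simultaneously active.
No point has more.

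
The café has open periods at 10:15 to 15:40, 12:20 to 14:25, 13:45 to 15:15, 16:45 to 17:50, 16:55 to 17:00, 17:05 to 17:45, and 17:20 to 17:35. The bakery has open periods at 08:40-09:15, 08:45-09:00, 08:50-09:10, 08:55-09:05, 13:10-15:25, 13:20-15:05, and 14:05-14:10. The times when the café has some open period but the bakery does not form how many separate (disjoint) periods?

A, merged: 10:15–15:40, 16:45–17:50.
B, merged: 08:40–09:15, 13:10–15:25.
A \ B = 10:15–13:10, 15:25–15:40, 16:45–17:50.
That is 3 disjoint pieces.

3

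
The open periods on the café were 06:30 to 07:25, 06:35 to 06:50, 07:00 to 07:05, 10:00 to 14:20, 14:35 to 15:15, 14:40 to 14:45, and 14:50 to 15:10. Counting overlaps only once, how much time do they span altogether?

Merged: 06:30–07:25, 10:00–14:20, 14:35–15:15.
Lengths: 55 min + 4 h 20 min + 40 min = 5 h 55 min.

5 h 55 min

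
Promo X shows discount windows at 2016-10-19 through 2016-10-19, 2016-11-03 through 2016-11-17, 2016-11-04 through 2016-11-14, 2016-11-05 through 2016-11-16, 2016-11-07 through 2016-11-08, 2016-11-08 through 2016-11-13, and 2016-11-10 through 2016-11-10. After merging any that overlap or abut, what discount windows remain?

2016-10-19 through 2016-10-19, 2016-11-03 through 2016-11-17

2016-11-03 through 2016-11-17 is disjoint → start new block.
2016-11-04 through 2016-11-14 overlaps/touches 2016-11-03 through 2016-11-17 → extend to 2016-11-03 through 2016-11-17.
2016-11-05 through 2016-11-16 overlaps/touches 2016-11-03 through 2016-11-17 → extend to 2016-11-03 through 2016-11-17.
2016-11-07 through 2016-11-08 overlaps/touches 2016-11-03 through 2016-11-17 → extend to 2016-11-03 through 2016-11-17.
2016-11-08 through 2016-11-13 overlaps/touches 2016-11-03 through 2016-11-17 → extend to 2016-11-03 through 2016-11-17.
2016-11-10 through 2016-11-10 overlaps/touches 2016-11-03 through 2016-11-17 → extend to 2016-11-03 through 2016-11-17.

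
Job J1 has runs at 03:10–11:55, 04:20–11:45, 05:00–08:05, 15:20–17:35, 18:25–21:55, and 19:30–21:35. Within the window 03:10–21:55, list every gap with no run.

11:55–15:20, 17:35–18:25

After merging, the occupied span is 03:10–11:55, 15:20–17:35, 18:25–21:55.
Gaps within 03:10–21:55: 11:55–15:20, 17:35–18:25.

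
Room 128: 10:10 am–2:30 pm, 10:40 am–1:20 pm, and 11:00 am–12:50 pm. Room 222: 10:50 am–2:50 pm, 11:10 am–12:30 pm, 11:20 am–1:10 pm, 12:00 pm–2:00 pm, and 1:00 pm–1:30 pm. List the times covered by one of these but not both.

A, merged: 10:10 am–2:30 pm.
B, merged: 10:50 am–2:50 pm.
A but not B: 10:10 am–10:50 am.
B but not A: 2:30 pm–2:50 pm.
Combining gives A △ B.

10:10 am–10:50 am, 2:30 pm–2:50 pm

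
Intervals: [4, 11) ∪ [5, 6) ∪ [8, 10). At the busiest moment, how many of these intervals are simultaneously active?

Sweep endpoints in order; track running count of active intervals.
Peak of 2 reached at 5.

2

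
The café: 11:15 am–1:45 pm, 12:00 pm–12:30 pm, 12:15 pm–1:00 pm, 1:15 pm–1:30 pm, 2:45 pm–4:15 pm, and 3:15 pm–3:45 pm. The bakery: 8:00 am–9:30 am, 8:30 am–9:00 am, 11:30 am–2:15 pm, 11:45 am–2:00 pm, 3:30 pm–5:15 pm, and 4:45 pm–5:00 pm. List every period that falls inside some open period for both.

11:30 am–1:45 pm, 3:30 pm–4:15 pm

A, merged: 11:15 am–1:45 pm, 2:45 pm–4:15 pm.
B, merged: 8:00 am–9:30 am, 11:30 am–2:15 pm, 3:30 pm–5:15 pm.
11:15 am–1:45 pm ∩ B → 11:30 am–1:45 pm.
2:45 pm–4:15 pm ∩ B → 3:30 pm–4:15 pm.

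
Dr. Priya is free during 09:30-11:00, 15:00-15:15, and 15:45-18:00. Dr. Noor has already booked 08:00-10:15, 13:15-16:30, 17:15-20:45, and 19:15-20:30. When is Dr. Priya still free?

Merge the second list: 08:00-10:15, 13:15-16:30, 17:15-20:45.
09:30-11:00 minus B → 10:15-11:00.
15:00-15:15: fully covered by B → removed.
15:45-18:00 minus B → 16:30-17:15.

10:15-11:00, 16:30-17:15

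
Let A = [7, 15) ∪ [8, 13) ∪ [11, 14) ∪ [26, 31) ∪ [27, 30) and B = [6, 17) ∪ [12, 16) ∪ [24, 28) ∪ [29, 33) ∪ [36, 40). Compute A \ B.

[28, 29)

First set merges to [7, 15), [26, 31).
Second set merges to [6, 17), [24, 28), [29, 33), [36, 40).
[7, 15): entirely removed.
[26, 31) \ B = [28, 29).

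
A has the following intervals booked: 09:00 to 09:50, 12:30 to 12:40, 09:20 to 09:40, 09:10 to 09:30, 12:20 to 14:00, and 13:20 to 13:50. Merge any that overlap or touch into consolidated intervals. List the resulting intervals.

09:00–09:50, 12:20–14:00

Sort by start: 09:00–09:50, 09:10–09:30, 09:20–09:40, 12:20–14:00, 12:30–12:40, 13:20–13:50.
09:10–09:30 overlaps/touches 09:00–09:50 → extend to 09:00–09:50.
09:20–09:40 overlaps/touches 09:00–09:50 → extend to 09:00–09:50.
12:20–14:00 is disjoint → start new block.
12:30–12:40 overlaps/touches 12:20–14:00 → extend to 12:20–14:00.
13:20–13:50 overlaps/touches 12:20–14:00 → extend to 12:20–14:00.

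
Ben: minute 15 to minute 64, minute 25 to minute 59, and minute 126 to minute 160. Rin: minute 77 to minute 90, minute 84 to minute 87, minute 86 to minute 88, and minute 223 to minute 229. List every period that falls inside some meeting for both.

none

First set merges to minute 15 to minute 64, minute 126 to minute 160.
Second set merges to minute 77 to minute 90, minute 223 to minute 229.
minute 15 to minute 64 falls entirely outside B.
minute 126 to minute 160 falls entirely outside B.
No overlap.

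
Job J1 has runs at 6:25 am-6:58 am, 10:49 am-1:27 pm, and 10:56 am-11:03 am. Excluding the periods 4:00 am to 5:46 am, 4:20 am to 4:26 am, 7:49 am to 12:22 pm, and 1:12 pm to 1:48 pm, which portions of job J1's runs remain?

Merge the first list: 6:25 am-6:58 am, 10:49 am-1:27 pm.
Merge the second list: 4:00 am-5:46 am, 7:49 am-12:22 pm, 1:12 pm-1:48 pm.
6:25 am-6:58 am: no B overlap → unchanged.
10:49 am-1:27 pm minus B → 12:22 pm-1:12 pm.

6:25 am-6:58 am, 12:22 pm-1:12 pm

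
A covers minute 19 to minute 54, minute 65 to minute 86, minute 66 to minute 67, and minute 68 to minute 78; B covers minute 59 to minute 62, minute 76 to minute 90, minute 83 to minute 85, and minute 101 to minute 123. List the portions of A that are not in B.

Merge the first list: minute 19 to minute 54, minute 65 to minute 86.
Merge the second list: minute 59 to minute 62, minute 76 to minute 90, minute 101 to minute 123.
minute 19 to minute 54 is untouched.
minute 65 to minute 86 with B removed leaves minute 65 to minute 76.

minute 19 to minute 54, minute 65 to minute 76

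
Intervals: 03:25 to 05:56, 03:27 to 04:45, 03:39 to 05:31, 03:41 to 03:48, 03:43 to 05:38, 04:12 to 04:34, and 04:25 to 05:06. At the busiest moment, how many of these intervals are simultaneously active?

Walk the sorted start/end points keeping a running depth.
The depth first hits 6 at 04:25.

6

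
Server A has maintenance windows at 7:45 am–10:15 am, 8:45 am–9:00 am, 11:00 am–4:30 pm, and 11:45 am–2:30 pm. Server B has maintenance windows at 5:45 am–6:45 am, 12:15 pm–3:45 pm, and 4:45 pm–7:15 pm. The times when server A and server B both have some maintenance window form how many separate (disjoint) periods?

A, merged: 7:45 am–10:15 am, 11:00 am–4:30 pm.
A ∩ B = 12:15 pm–3:45 pm.
That is 1 disjoint piece.

1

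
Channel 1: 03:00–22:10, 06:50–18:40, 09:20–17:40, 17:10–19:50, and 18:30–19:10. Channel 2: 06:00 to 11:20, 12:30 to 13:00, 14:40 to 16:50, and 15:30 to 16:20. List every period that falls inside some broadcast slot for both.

A, merged: 03:00–22:10.
B, merged: 06:00–11:20, 12:30–13:00, 14:40–16:50.
03:00–22:10 ∩ B → 06:00–11:20, 12:30–13:00, 14:40–16:50.

06:00–11:20, 12:30–13:00, 14:40–16:50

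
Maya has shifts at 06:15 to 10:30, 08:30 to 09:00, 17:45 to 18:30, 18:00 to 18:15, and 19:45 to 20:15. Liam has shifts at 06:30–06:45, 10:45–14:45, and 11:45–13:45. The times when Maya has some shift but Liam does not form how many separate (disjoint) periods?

4

A, merged: 06:15–10:30, 17:45–18:30, 19:45–20:15.
B, merged: 06:30–06:45, 10:45–14:45.
A \ B = 06:15–06:30, 06:45–10:30, 17:45–18:30, 19:45–20:15.
That is 4 disjoint pieces.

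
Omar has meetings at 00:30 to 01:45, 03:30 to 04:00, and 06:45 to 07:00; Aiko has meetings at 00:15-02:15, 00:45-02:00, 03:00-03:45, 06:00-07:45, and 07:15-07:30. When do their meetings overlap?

00:30–01:45, 03:30–03:45, 06:45–07:00

B, merged: 00:15–02:15, 03:00–03:45, 06:00–07:45.
00:30–01:45 overlaps B on 00:30–01:45.
03:30–04:00 overlaps B on 03:30–03:45.
06:45–07:00 overlaps B on 06:45–07:00.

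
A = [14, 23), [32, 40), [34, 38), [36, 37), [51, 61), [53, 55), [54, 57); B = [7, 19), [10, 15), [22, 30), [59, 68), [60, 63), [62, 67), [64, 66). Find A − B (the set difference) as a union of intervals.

[19, 22) ∪ [32, 40) ∪ [51, 59)

First set merges to [14, 23), [32, 40), [51, 61).
Second set merges to [7, 19), [22, 30), [59, 68).
[14, 23) with B removed leaves [19, 22).
[32, 40) is untouched.
[51, 61) with B removed leaves [51, 59).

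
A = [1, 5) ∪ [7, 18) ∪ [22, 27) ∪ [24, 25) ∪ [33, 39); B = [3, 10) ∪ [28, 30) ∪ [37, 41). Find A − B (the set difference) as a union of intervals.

A, merged: [1, 5), [7, 18), [22, 27), [33, 39).
[1, 5) minus B → [1, 3).
[7, 18) minus B → [10, 18).
[22, 27): no B overlap → unchanged.
[33, 39) minus B → [33, 37).

[1, 3) ∪ [10, 18) ∪ [22, 27) ∪ [33, 37)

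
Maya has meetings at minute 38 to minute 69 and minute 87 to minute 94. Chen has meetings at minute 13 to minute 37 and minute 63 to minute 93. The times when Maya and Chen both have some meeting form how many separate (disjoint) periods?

A ∩ B = minute 63 to minute 69, minute 87 to minute 93.
That is 2 disjoint pieces.

2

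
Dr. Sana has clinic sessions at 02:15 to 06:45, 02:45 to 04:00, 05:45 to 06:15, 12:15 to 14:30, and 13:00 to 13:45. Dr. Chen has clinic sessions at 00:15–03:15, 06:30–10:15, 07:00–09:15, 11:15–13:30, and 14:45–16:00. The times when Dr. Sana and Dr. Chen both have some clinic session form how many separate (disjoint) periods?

3

First set merges to 02:15–06:45, 12:15–14:30.
Second set merges to 00:15–03:15, 06:30–10:15, 11:15–13:30, 14:45–16:00.
A ∩ B = 02:15–03:15, 06:30–06:45, 12:15–13:30.
That is 3 disjoint pieces.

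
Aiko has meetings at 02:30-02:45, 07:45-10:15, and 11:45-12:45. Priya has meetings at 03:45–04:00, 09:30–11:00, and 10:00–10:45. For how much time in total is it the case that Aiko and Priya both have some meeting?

Second set merges to 03:45–04:00, 09:30–11:00.
A ∩ B = 09:30–10:15.
Total: 45 min.

45 min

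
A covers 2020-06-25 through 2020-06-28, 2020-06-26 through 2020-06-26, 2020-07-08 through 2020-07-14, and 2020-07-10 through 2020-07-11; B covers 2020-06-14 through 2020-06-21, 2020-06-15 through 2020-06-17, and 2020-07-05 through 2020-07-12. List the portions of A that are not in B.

A, merged: 2020-06-25 through 2020-06-28, 2020-07-08 through 2020-07-14.
B, merged: 2020-06-14 through 2020-06-21, 2020-07-05 through 2020-07-12.
2020-06-25 through 2020-06-28: nothing removed.
2020-07-08 through 2020-07-14 \ B = 2020-07-13 through 2020-07-14.

2020-06-25 through 2020-06-28, 2020-07-13 through 2020-07-14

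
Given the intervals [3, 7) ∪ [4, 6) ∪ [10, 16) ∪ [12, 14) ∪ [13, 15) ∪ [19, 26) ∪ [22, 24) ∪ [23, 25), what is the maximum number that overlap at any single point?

3

At 13, 3 of the intervals are simultaneously active.
No point has more.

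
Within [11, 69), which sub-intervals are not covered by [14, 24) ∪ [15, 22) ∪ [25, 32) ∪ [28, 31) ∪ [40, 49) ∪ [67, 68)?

[11, 14) ∪ [24, 25) ∪ [32, 40) ∪ [49, 67) ∪ [68, 69)

After merging, the occupied span is [14, 24), [25, 32), [40, 49), [67, 68).
Gaps within [11, 69): [11, 14), [24, 25), [32, 40), [49, 67), [68, 69).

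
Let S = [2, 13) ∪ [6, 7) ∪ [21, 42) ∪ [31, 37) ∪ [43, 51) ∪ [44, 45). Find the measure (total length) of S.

40

Merged: [2, 13), [21, 42), [43, 51).
Lengths: 11 + 21 + 8 = 40.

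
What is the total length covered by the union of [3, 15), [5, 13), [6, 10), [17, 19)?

Merged: [3, 15), [17, 19).
Lengths: 12 + 2 = 14.

14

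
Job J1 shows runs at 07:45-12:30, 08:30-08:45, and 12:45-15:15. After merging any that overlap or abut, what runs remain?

07:45-12:30, 12:45-15:15

08:30-08:45 overlaps/touches 07:45-12:30 → extend to 07:45-12:30.
12:45-15:15 is disjoint → start new block.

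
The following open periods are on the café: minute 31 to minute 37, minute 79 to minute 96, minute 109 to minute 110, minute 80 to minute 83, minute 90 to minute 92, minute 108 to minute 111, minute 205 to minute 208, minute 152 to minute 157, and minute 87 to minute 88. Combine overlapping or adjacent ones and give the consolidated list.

minute 31 to minute 37, minute 79 to minute 96, minute 108 to minute 111, minute 152 to minute 157, minute 205 to minute 208

Sort by start: minute 31 to minute 37, minute 79 to minute 96, minute 80 to minute 83, minute 87 to minute 88, minute 90 to minute 92, minute 108 to minute 111, minute 109 to minute 110, minute 152 to minute 157, minute 205 to minute 208.
minute 79 to minute 96 is disjoint → start new block.
minute 80 to minute 83 overlaps/touches minute 79 to minute 96 → extend to minute 79 to minute 96.
minute 87 to minute 88 overlaps/touches minute 79 to minute 96 → extend to minute 79 to minute 96.
minute 90 to minute 92 overlaps/touches minute 79 to minute 96 → extend to minute 79 to minute 96.
minute 108 to minute 111 is disjoint → start new block.
minute 109 to minute 110 overlaps/touches minute 108 to minute 111 → extend to minute 108 to minute 111.
minute 152 to minute 157 is disjoint → start new block.
minute 205 to minute 208 is disjoint → start new block.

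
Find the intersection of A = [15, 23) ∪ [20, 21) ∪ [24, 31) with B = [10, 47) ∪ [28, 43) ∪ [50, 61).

A, merged: [15, 23), [24, 31).
B, merged: [10, 47), [50, 61).
[15, 23) overlaps B on [15, 23).
[24, 31) overlaps B on [24, 31).

[15, 23) ∪ [24, 31)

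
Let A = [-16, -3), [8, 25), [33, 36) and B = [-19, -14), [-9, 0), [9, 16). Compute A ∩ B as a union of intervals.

[-16, -14) ∪ [-9, -3) ∪ [9, 16)

[-16, -3) meets the second set on [-16, -14), [-9, -3).
[8, 25) meets the second set on [9, 16).
[33, 36): no overlap with the second set.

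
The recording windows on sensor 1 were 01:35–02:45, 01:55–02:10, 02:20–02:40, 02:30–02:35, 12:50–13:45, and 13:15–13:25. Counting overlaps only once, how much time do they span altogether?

2 h 5 min

Merged: 01:35–02:45, 12:50–13:45.
Lengths: 1 h 10 min + 55 min = 2 h 5 min.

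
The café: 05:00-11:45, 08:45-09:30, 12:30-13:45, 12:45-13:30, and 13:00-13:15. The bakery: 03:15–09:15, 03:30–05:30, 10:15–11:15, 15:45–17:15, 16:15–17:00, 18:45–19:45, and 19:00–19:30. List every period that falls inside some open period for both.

05:00–09:15, 10:15–11:15

A, merged: 05:00–11:45, 12:30–13:45.
B, merged: 03:15–09:15, 10:15–11:15, 15:45–17:15, 18:45–19:45.
05:00–11:45 meets the second set on 05:00–09:15, 10:15–11:15.
12:30–13:45: no overlap with the second set.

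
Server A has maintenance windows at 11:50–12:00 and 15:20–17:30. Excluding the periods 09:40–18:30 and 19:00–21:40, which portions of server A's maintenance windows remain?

none

11:50-12:00: fully covered by B → removed.
15:20-17:30: fully covered by B → removed.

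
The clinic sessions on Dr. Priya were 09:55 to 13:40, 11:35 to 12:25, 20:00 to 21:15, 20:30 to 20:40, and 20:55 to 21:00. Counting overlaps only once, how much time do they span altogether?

Merged: 09:55–13:40, 20:00–21:15.
Lengths: 3 h 45 min + 1 h 15 min = 5 h.

5 h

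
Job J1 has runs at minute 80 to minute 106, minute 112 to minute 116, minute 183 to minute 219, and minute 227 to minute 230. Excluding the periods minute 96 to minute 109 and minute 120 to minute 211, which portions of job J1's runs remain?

minute 80 to minute 96, minute 112 to minute 116, minute 211 to minute 219, minute 227 to minute 230

minute 80 to minute 106 minus B → minute 80 to minute 96.
minute 112 to minute 116: no B overlap → unchanged.
minute 183 to minute 219 minus B → minute 211 to minute 219.
minute 227 to minute 230: no B overlap → unchanged.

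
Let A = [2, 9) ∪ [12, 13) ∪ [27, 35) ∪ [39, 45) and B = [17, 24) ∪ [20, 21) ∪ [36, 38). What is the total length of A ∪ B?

31

Merge the second list: [17, 24), [36, 38).
A ∪ B = [2, 9), [12, 13), [17, 24), [27, 35), [36, 38), [39, 45).
Total: 7 + 1 + 7 + 8 + 2 + 6 = 31.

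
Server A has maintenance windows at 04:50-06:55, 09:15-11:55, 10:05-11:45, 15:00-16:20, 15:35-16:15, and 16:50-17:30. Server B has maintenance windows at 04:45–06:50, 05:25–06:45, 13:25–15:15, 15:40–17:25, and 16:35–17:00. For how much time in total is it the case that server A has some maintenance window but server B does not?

First set merges to 04:50–06:55, 09:15–11:55, 15:00–16:20, 16:50–17:30.
Second set merges to 04:45–06:50, 13:25–15:15, 15:40–17:25.
A \ B = 06:50–06:55, 09:15–11:55, 15:15–15:40, 17:25–17:30.
Total: 5 min + 2 h 40 min + 25 min + 5 min = 3 h 15 min.

3 h 15 min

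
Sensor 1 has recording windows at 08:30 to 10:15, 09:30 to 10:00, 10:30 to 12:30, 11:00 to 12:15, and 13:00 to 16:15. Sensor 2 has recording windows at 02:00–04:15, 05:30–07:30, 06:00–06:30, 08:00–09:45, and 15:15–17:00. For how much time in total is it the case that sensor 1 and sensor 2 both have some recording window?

2 h 15 min

Merge the first list: 08:30–10:15, 10:30–12:30, 13:00–16:15.
Merge the second list: 02:00–04:15, 05:30–07:30, 08:00–09:45, 15:15–17:00.
A ∩ B = 08:30–09:45, 15:15–16:15.
Total: 1 h 15 min + 1 h = 2 h 15 min.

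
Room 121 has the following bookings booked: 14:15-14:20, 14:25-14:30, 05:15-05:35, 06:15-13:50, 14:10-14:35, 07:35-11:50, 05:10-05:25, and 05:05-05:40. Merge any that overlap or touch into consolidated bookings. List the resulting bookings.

Sort by start: 05:05–05:40, 05:10–05:25, 05:15–05:35, 06:15–13:50, 07:35–11:50, 14:10–14:35, 14:15–14:20, 14:25–14:30.
05:10–05:25 overlaps/touches 05:05–05:40 → extend to 05:05–05:40.
05:15–05:35 overlaps/touches 05:05–05:40 → extend to 05:05–05:40.
06:15–13:50 is disjoint → start new block.
07:35–11:50 overlaps/touches 06:15–13:50 → extend to 06:15–13:50.
14:10–14:35 is disjoint → start new block.
14:15–14:20 overlaps/touches 14:10–14:35 → extend to 14:10–14:35.
14:25–14:30 overlaps/touches 14:10–14:35 → extend to 14:10–14:35.

05:05–05:40, 06:15–13:50, 14:10–14:35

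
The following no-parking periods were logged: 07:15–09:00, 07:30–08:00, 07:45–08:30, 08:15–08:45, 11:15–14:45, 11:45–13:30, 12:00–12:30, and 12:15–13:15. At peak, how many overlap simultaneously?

4

At 12:15, 4 of the intervals are simultaneously active.
No point has more.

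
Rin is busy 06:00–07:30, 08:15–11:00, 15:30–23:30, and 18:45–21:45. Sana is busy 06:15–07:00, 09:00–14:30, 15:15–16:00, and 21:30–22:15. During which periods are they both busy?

06:15-07:00, 09:00-11:00, 15:30-16:00, 21:30-22:15

Merge the first list: 06:00-07:30, 08:15-11:00, 15:30-23:30.
06:00-07:30 overlaps B on 06:15-07:00.
08:15-11:00 overlaps B on 09:00-11:00.
15:30-23:30 overlaps B on 15:30-16:00, 21:30-22:15.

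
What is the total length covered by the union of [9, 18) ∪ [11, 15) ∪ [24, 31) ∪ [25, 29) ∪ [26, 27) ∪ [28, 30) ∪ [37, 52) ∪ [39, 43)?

Merged: [9, 18), [24, 31), [37, 52).
Lengths: 9 + 7 + 15 = 31.

31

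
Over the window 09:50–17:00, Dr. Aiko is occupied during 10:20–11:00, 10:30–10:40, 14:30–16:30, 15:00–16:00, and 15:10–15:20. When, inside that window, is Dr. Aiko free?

09:50-10:20, 11:00-14:30, 16:30-17:00

After merging, the occupied span is 10:20-11:00, 14:30-16:30.
Complement within 09:50-17:00: 09:50-10:20, 11:00-14:30, 16:30-17:00.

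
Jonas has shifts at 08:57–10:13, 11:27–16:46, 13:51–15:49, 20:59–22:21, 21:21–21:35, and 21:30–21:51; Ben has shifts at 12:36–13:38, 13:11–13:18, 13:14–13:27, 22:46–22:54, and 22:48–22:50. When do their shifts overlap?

12:36–13:38

A, merged: 08:57–10:13, 11:27–16:46, 20:59–22:21.
B, merged: 12:36–13:38, 22:46–22:54.
08:57–10:13 falls entirely outside B.
11:27–16:46 overlaps B on 12:36–13:38.
20:59–22:21 falls entirely outside B.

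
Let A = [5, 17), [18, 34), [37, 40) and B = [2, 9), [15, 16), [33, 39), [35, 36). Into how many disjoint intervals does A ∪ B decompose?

2

Merge the second list: [2, 9), [15, 16), [33, 39).
A ∪ B = [2, 17), [18, 40).
That is 2 disjoint pieces.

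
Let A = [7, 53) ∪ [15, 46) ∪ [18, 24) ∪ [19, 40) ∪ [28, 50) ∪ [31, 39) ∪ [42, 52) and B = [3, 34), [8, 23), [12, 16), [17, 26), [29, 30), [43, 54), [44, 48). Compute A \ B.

Merge the first list: [7, 53).
Merge the second list: [3, 34), [43, 54).
[7, 53) minus B → [34, 43).

[34, 43)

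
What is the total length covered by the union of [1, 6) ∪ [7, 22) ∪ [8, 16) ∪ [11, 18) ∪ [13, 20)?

Merged: [1, 6), [7, 22).
Lengths: 5 + 15 = 20.

20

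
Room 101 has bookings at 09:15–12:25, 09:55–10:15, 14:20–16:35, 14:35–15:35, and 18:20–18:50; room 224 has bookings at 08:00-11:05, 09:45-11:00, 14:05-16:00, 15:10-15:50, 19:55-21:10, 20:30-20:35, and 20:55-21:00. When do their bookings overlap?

09:15–11:05, 14:20–16:00

A, merged: 09:15–12:25, 14:20–16:35, 18:20–18:50.
B, merged: 08:00–11:05, 14:05–16:00, 19:55–21:10.
09:15–12:25 overlaps B on 09:15–11:05.
14:20–16:35 overlaps B on 14:20–16:00.
18:20–18:50 falls entirely outside B.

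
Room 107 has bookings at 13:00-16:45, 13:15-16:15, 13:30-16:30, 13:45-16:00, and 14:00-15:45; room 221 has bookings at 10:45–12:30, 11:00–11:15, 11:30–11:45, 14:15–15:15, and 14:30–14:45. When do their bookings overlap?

14:15–15:15

A, merged: 13:00–16:45.
B, merged: 10:45–12:30, 14:15–15:15.
13:00–16:45 overlaps B on 14:15–15:15.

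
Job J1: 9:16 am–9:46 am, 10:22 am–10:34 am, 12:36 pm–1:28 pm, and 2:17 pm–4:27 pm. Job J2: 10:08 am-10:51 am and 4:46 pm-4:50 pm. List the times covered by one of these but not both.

9:16 am-9:46 am, 10:08 am-10:22 am, 10:34 am-10:51 am, 12:36 pm-1:28 pm, 2:17 pm-4:27 pm, 4:46 pm-4:50 pm

Only in the first: 9:16 am-9:46 am, 12:36 pm-1:28 pm, 2:17 pm-4:27 pm.
Only in the second: 10:08 am-10:22 am, 10:34 am-10:51 am, 4:46 pm-4:50 pm.
Together these are the periods covered by exactly one.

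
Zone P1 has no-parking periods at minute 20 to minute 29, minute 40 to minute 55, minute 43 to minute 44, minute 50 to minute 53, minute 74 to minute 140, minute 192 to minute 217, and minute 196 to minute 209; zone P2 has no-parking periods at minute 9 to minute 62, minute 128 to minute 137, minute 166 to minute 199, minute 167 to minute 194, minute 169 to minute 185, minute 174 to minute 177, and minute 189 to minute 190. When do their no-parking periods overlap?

minute 20 to minute 29, minute 40 to minute 55, minute 128 to minute 137, minute 192 to minute 199

A, merged: minute 20 to minute 29, minute 40 to minute 55, minute 74 to minute 140, minute 192 to minute 217.
B, merged: minute 9 to minute 62, minute 128 to minute 137, minute 166 to minute 199.
minute 20 to minute 29 overlaps B on minute 20 to minute 29.
minute 40 to minute 55 overlaps B on minute 40 to minute 55.
minute 74 to minute 140 overlaps B on minute 128 to minute 137.
minute 192 to minute 217 overlaps B on minute 192 to minute 199.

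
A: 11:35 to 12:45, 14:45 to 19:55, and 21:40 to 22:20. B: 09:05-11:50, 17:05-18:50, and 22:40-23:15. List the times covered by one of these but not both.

A but not B: 11:50–12:45, 14:45–17:05, 18:50–19:55, 21:40–22:20.
B but not A: 09:05–11:35, 22:40–23:15.
Combining gives A △ B.

09:05–11:35, 11:50–12:45, 14:45–17:05, 18:50–19:55, 21:40–22:20, 22:40–23:15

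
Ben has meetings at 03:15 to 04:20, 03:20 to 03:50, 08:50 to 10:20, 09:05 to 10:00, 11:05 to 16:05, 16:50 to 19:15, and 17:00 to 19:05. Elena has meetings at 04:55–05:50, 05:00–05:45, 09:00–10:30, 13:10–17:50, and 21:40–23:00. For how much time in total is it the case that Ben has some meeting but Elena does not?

First set merges to 03:15–04:20, 08:50–10:20, 11:05–16:05, 16:50–19:15.
Second set merges to 04:55–05:50, 09:00–10:30, 13:10–17:50, 21:40–23:00.
A \ B = 03:15–04:20, 08:50–09:00, 11:05–13:10, 17:50–19:15.
Total: 1 h 5 min + 10 min + 2 h 5 min + 1 h 25 min = 4 h 45 min.

4 h 45 min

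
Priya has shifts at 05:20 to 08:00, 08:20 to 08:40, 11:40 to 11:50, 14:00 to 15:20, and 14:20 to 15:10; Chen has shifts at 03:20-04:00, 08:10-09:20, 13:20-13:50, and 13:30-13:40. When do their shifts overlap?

Merge the first list: 05:20–08:00, 08:20–08:40, 11:40–11:50, 14:00–15:20.
Merge the second list: 03:20–04:00, 08:10–09:20, 13:20–13:50.
05:20–08:00 meets no B interval.
08:20–08:40 ∩ B → 08:20–08:40.
11:40–11:50 meets no B interval.
14:00–15:20 meets no B interval.

08:20–08:40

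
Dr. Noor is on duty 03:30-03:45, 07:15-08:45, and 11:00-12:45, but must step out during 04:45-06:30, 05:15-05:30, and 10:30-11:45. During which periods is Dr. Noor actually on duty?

03:30–03:45, 07:15–08:45, 11:45–12:45

Merge the second list: 04:45–06:30, 10:30–11:45.
03:30–03:45: no B overlap → unchanged.
07:15–08:45: no B overlap → unchanged.
11:00–12:45 minus B → 11:45–12:45.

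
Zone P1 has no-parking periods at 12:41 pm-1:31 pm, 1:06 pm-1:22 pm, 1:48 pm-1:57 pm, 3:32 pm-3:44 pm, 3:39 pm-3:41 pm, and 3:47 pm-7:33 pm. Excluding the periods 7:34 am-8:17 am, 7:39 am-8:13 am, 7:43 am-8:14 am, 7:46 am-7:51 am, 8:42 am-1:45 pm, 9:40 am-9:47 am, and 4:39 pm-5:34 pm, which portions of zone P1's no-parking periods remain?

First set merges to 12:41 pm–1:31 pm, 1:48 pm–1:57 pm, 3:32 pm–3:44 pm, 3:47 pm–7:33 pm.
Second set merges to 7:34 am–8:17 am, 8:42 am–1:45 pm, 4:39 pm–5:34 pm.
12:41 pm–1:31 pm lies entirely inside B → drops out.
1:48 pm–1:57 pm is untouched.
3:32 pm–3:44 pm is untouched.
3:47 pm–7:33 pm with B removed leaves 3:47 pm–4:39 pm, 5:34 pm–7:33 pm.

1:48 pm–1:57 pm, 3:32 pm–3:44 pm, 3:47 pm–4:39 pm, 5:34 pm–7:33 pm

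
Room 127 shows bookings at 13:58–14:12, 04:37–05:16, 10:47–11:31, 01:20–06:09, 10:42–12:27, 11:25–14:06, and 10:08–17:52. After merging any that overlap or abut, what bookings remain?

01:20–06:09, 10:08–17:52

Sort by start: 01:20–06:09, 04:37–05:16, 10:08–17:52, 10:42–12:27, 10:47–11:31, 11:25–14:06, 13:58–14:12.
04:37–05:16 overlaps/touches 01:20–06:09 → extend to 01:20–06:09.
10:08–17:52 is disjoint → start new block.
10:42–12:27 overlaps/touches 10:08–17:52 → extend to 10:08–17:52.
10:47–11:31 overlaps/touches 10:08–17:52 → extend to 10:08–17:52.
11:25–14:06 overlaps/touches 10:08–17:52 → extend to 10:08–17:52.
13:58–14:12 overlaps/touches 10:08–17:52 → extend to 10:08–17:52.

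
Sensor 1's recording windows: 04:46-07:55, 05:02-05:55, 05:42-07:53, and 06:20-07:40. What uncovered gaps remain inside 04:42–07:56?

04:42–04:46, 07:55–07:56

After merging, the occupied span is 04:46–07:55.
Uncovered inside 04:42–07:56: 04:42–04:46, 07:55–07:56.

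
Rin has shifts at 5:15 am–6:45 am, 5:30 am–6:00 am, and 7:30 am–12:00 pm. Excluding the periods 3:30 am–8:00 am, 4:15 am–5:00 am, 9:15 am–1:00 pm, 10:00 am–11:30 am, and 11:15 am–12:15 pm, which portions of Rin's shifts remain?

8:00 am–9:15 am

A, merged: 5:15 am–6:45 am, 7:30 am–12:00 pm.
B, merged: 3:30 am–8:00 am, 9:15 am–1:00 pm.
5:15 am–6:45 am lies entirely inside B → drops out.
7:30 am–12:00 pm with B removed leaves 8:00 am–9:15 am.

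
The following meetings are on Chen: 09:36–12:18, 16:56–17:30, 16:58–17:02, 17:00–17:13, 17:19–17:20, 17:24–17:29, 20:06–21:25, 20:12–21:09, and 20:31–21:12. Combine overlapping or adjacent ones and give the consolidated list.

09:36-12:18, 16:56-17:30, 20:06-21:25

16:56-17:30 is disjoint → start new block.
16:58-17:02 overlaps/touches 16:56-17:30 → extend to 16:56-17:30.
17:00-17:13 overlaps/touches 16:56-17:30 → extend to 16:56-17:30.
17:19-17:20 overlaps/touches 16:56-17:30 → extend to 16:56-17:30.
17:24-17:29 overlaps/touches 16:56-17:30 → extend to 16:56-17:30.
20:06-21:25 is disjoint → start new block.
20:12-21:09 overlaps/touches 20:06-21:25 → extend to 20:06-21:25.
20:31-21:12 overlaps/touches 20:06-21:25 → extend to 20:06-21:25.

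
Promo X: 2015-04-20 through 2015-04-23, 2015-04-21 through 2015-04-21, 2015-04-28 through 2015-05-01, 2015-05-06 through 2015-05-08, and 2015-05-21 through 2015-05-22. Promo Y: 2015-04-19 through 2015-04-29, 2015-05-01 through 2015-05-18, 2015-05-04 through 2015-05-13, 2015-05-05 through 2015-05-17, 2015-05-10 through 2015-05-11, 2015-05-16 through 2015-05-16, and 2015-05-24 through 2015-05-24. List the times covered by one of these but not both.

A, merged: 2015-04-20 through 2015-04-23, 2015-04-28 through 2015-05-01, 2015-05-06 through 2015-05-08, 2015-05-21 through 2015-05-22.
B, merged: 2015-04-19 through 2015-04-29, 2015-05-01 through 2015-05-18, 2015-05-24 through 2015-05-24.
A but not B: 2015-04-30 through 2015-04-30, 2015-05-21 through 2015-05-22.
B but not A: 2015-04-19 through 2015-04-19, 2015-04-24 through 2015-04-27, 2015-05-02 through 2015-05-05, 2015-05-09 through 2015-05-18, 2015-05-24 through 2015-05-24.
Combining gives A △ B.

2015-04-19 through 2015-04-19, 2015-04-24 through 2015-04-27, 2015-04-30 through 2015-04-30, 2015-05-02 through 2015-05-05, 2015-05-09 through 2015-05-18, 2015-05-21 through 2015-05-22, 2015-05-24 through 2015-05-24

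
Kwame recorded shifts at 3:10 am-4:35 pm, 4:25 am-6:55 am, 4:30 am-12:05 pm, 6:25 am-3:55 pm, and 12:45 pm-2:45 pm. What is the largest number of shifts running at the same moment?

4

Sweep endpoints in order; track running count of active intervals.
Peak of 4 reached at 6:25 am.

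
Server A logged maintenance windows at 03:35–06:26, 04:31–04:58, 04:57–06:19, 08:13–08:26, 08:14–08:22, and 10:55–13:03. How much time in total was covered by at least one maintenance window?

5 h 12 min

Merged: 03:35–06:26, 08:13–08:26, 10:55–13:03.
Lengths: 2 h 51 min + 13 min + 2 h 8 min = 5 h 12 min.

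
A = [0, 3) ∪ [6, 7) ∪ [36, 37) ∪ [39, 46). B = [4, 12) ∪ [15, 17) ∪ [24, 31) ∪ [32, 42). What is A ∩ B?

[0, 3): no overlap with the second set.
[6, 7) meets the second set on [6, 7).
[36, 37) meets the second set on [36, 37).
[39, 46) meets the second set on [39, 42).

[6, 7) ∪ [36, 37) ∪ [39, 42)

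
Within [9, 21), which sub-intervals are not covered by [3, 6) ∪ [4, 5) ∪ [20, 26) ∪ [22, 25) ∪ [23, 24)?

[9, 20)

Covered (merged): [3, 6), [20, 26).
Gaps within [9, 21): [9, 20).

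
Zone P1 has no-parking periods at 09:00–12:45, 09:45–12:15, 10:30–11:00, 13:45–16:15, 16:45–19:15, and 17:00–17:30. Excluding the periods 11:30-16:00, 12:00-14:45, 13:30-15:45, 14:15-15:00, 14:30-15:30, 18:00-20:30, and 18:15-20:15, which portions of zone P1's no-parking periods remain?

A, merged: 09:00–12:45, 13:45–16:15, 16:45–19:15.
B, merged: 11:30–16:00, 18:00–20:30.
09:00–12:45 minus B → 09:00–11:30.
13:45–16:15 minus B → 16:00–16:15.
16:45–19:15 minus B → 16:45–18:00.

09:00–11:30, 16:00–16:15, 16:45–18:00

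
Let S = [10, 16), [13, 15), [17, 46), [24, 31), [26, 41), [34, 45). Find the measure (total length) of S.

Merged: [10, 16), [17, 46).
Lengths: 6 + 29 = 35.

35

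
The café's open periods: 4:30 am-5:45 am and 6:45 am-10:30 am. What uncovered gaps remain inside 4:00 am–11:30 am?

The merged coverage is 4:30 am–5:45 am, 6:45 am–10:30 am.
Uncovered inside 4:00 am–11:30 am: 4:00 am–4:30 am, 5:45 am–6:45 am, 10:30 am–11:30 am.

4:00 am–4:30 am, 5:45 am–6:45 am, 10:30 am–11:30 am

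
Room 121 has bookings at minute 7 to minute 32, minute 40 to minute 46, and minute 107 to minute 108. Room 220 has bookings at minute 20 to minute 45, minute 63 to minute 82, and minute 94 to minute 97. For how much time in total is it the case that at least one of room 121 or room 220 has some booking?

A ∪ B = minute 7 to minute 46, minute 63 to minute 82, minute 94 to minute 97, minute 107 to minute 108.
Total: 39 minutes + 19 minutes + 3 minutes + 1 minute = 62 minutes.

62 minutes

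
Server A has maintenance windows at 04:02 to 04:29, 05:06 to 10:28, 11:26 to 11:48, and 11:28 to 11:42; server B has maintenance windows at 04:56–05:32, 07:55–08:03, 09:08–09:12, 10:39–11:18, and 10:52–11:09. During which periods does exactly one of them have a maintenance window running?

Merge the first list: 04:02–04:29, 05:06–10:28, 11:26–11:48.
Merge the second list: 04:56–05:32, 07:55–08:03, 09:08–09:12, 10:39–11:18.
A but not B: 04:02–04:29, 05:32–07:55, 08:03–09:08, 09:12–10:28, 11:26–11:48.
B but not A: 04:56–05:06, 10:39–11:18.
Combining gives A △ B.

04:02–04:29, 04:56–05:06, 05:32–07:55, 08:03–09:08, 09:12–10:28, 10:39–11:18, 11:26–11:48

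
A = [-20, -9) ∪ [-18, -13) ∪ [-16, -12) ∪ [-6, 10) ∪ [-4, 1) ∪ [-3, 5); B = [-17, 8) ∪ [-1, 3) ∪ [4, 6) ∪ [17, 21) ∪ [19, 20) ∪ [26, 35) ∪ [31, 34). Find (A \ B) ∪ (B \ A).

A, merged: [-20, -9), [-6, 10).
B, merged: [-17, 8), [17, 21), [26, 35).
Only in the first: [-20, -17), [8, 10).
Only in the second: [-9, -6), [17, 21), [26, 35).
Together these are the periods covered by exactly one.

[-20, -17) ∪ [-9, -6) ∪ [8, 10) ∪ [17, 21) ∪ [26, 35)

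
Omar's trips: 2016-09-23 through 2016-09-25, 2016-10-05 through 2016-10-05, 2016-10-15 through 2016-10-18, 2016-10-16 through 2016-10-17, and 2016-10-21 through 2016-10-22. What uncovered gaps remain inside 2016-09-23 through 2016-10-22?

2016-09-26 through 2016-10-04, 2016-10-06 through 2016-10-14, 2016-10-19 through 2016-10-20

The merged coverage is 2016-09-23 through 2016-09-25, 2016-10-05 through 2016-10-05, 2016-10-15 through 2016-10-18, 2016-10-21 through 2016-10-22.
Gaps within 2016-09-23 through 2016-10-22: 2016-09-26 through 2016-10-04, 2016-10-06 through 2016-10-14, 2016-10-19 through 2016-10-20.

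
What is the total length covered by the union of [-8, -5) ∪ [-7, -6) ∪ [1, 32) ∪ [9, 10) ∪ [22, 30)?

Merged: [-8, -5), [1, 32).
Lengths: 3 + 31 = 34.

34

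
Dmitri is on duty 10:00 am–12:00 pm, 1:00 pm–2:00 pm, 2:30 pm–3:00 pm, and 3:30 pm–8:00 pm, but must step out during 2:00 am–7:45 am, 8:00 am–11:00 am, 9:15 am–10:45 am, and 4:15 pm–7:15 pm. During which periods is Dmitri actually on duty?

11:00 am-12:00 pm, 1:00 pm-2:00 pm, 2:30 pm-3:00 pm, 3:30 pm-4:15 pm, 7:15 pm-8:00 pm

B, merged: 2:00 am-7:45 am, 8:00 am-11:00 am, 4:15 pm-7:15 pm.
10:00 am-12:00 pm with B removed leaves 11:00 am-12:00 pm.
1:00 pm-2:00 pm is untouched.
2:30 pm-3:00 pm is untouched.
3:30 pm-8:00 pm with B removed leaves 3:30 pm-4:15 pm, 7:15 pm-8:00 pm.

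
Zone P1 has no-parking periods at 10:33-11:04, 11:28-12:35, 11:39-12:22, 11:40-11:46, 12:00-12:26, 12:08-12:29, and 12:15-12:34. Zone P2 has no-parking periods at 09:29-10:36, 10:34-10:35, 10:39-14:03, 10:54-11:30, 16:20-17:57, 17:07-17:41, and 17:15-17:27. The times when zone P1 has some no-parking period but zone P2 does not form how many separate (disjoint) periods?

1

A, merged: 10:33–11:04, 11:28–12:35.
B, merged: 09:29–10:36, 10:39–14:03, 16:20–17:57.
A \ B = 10:36–10:39.
That is 1 disjoint piece.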